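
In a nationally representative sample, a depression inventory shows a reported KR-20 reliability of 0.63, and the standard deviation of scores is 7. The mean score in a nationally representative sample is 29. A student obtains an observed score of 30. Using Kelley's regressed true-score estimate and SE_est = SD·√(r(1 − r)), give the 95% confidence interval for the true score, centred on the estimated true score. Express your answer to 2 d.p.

Estimated true score = 0.6300·30 + (1 − 0.6300)·29 ≈ 29.6300
SE_est = 7.0000·√(0.6300·0.3700) ≈ 3.3796
95% CI: 29.6300 ± 6.6241 ≈ (23.0059, 36.2541)

[23.01, 36.25]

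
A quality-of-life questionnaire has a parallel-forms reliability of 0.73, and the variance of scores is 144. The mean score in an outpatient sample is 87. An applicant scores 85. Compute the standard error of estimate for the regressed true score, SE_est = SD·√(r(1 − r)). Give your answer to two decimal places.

SD = √144 ≈ 12.00000
SE_est = SD * √(r(1 − r)) = 12.00000 * √0.19710 ≈ 12.00000 * 0.44396 ≈ 5.32751

5.33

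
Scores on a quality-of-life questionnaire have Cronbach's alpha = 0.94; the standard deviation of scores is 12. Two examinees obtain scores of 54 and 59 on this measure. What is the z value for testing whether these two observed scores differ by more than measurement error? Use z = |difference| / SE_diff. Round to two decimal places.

SEM = 12.00000·√(1 − 0.94000) ≈ 2.93939
SE_diff = SEM · √2 ≈ 2.93939 · 1.41421 ≈ 4.15692
z = |54 − 59| / 4.15692 = 5 / 4.15692 ≈ 1.20281

1.20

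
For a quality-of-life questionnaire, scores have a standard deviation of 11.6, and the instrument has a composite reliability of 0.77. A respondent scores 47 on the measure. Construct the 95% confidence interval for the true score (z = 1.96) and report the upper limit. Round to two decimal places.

57.90

The standard error of measurement is 11.60000*√(1 − 0.77000) ≈ 11.60000*0.47958 ≈ 5.56316.
Half-width = 1.96*5.56316 ≈ 10.90380
Upper limit = 47 + 10.90380 ≈ 57.90380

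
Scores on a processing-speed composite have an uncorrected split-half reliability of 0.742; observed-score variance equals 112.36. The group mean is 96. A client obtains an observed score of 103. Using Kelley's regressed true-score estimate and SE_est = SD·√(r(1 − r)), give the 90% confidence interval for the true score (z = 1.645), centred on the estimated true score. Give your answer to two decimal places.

[95.77, 108.16]

SD = √112.36 ≃ 10.6000
Full-length reliability (Spearman-Brown) = 2(0.742)/(1+0.742) ≃ 0.8519
Estimated true score = 0.8519*103 + (1 − 0.8519)*96 ≃ 101.9633
SE_est = SD * √(r(1 − r)) = 10.6000 * √0.1262 ≃ 10.6000 * 0.3552 ≃ 3.7652
CI = 101.9633 ± 1.645 * 3.7652 → [95.7696, 108.1570]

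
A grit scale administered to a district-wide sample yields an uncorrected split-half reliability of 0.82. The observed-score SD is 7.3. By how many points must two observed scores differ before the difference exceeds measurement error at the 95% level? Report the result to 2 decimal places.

Spearman-Brown: r = 2(0.82) / (1 + 0.82) = 1.6400 / 1.8200 ≃ 0.9011
SEM = 7.3000·√(1 − 0.9011) ≃ 2.2957
SE_diff = √2 · SEM ≃ 3.2467
Smallest detectable difference = 1.96·3.2467 ≃ 6.3635

6.36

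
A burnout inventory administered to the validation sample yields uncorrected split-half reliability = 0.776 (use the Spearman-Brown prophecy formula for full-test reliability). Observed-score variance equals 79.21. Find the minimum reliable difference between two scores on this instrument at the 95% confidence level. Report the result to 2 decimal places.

8.76

SD = √79.21 = 8.9000
Full-length reliability (Spearman-Brown) = 2(0.776)/(1+0.776) ≈ 0.8739
The standard error of measurement is 8.9000*√(1 − 0.8739) ≈ 8.9000*0.3551 ≈ 3.1608.
Standard error of the difference = 3.1608·√2 ≈ 4.4700
Smallest detectable difference = 1.96*4.4700 ≈ 8.7612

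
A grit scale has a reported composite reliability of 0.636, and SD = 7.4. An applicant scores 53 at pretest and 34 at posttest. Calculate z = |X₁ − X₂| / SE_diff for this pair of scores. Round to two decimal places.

3.01

SEM = 7.4000 · √(1 − 0.6360) = 7.4000 · √0.3640 ≃ 7.4000 · 0.6033 ≃ 4.4646
SE_diff = √2 · SEM ≃ 6.3139
z = 19 / 6.3139 ≃ 3.0092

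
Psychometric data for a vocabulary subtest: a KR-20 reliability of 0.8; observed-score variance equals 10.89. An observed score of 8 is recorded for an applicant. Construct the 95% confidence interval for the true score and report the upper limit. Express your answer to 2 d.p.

10.89

SD = √10.89 = 3.3000
SEM = 3.3000·√(1 − 0.8000) ≈ 1.4758
Margin = 1.96 · 1.4758 ≈ 2.8926
Upper bound: 8 + 2.8926 = 10.8926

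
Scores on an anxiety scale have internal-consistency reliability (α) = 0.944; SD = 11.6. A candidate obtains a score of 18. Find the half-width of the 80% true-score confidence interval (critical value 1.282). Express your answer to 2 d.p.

3.52

The standard error of measurement is 11.600·√(1 − 0.944) ≈ 11.600·0.237 ≈ 2.745.
Half-width = 1.282·2.745 ≈ 3.519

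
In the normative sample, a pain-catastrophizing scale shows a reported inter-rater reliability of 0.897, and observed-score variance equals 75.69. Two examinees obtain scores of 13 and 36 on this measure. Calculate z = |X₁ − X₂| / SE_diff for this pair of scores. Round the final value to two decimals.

σ = 75.69^(1/2) = 8.7000
SEM = 8.7000 × √(1 − 0.8970) = 8.7000 × √0.1030 ≈ 8.7000 × 0.3209 ≈ 2.7921
Standard error of the difference = 2.7921·√2 ≈ 3.9487
z = 23 / 3.9487 ≈ 5.8247

5.82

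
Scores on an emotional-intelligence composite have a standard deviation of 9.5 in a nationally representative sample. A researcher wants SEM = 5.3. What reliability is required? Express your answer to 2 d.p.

r = 1 − (5.3000/9.5)² ≈ 1 − 0.3112 ≈ 0.6888

0.69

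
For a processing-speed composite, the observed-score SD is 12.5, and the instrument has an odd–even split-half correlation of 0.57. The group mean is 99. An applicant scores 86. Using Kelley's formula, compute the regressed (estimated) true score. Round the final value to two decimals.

Spearman-Brown: r = 2(0.57) / (1 + 0.57) = 1.1400 / 1.5700 ≈ 0.7261
T̂ = r·X + (1 − r)·M = 0.7261*86 + 0.2739*99 ≈ 62.4459 + 27.1146 ≈ 89.5605

89.56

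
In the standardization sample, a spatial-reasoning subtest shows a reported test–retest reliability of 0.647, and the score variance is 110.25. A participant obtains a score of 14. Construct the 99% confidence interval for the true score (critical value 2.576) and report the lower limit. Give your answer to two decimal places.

-2.07

σ = 110.25^(1/2) = 10.50000
SEM = 10.50000 · √(1 − 0.64700) = 10.50000 · √0.35300 ≈ 10.50000 · 0.59414 ≈ 6.23845
2.576 · SEM ≈ 16.07025
Lower bound: 14 − 16.07025 = -2.07025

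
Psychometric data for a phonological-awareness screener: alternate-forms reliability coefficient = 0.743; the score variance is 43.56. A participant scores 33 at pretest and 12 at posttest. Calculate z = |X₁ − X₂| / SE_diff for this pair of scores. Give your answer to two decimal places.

4.44

SD = √43.56 = 6.600
SEM = 6.600×√(1 − 0.743) ≈ 3.346
Standard error of the difference = 3.346·√2 ≈ 4.732
z = 21 / 4.732 ≈ 4.438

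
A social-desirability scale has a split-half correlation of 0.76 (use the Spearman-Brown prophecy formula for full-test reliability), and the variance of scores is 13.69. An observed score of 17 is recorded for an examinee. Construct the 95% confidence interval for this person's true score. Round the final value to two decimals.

[14.32, 19.68]

SD = √13.69 = 3.700
Spearman-Brown: r = 2(0.76) / (1 + 0.76) = 1.520 / 1.760 ≃ 0.864
The standard error of measurement is 3.700×√(1 − 0.864) ≃ 3.700×0.369 ≃ 1.366.
Margin = 1.96 × 1.366 ≃ 2.678
Interval: (14.322, 19.678)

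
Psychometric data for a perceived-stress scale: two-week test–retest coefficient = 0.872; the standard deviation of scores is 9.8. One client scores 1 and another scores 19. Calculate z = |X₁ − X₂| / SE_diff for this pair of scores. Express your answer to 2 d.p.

3.63

The standard error of measurement is 9.800×√(1 − 0.872) ≈ 9.800×0.358 ≈ 3.506.
SE_diff = SEM × √2 ≈ 3.506 × 1.414 ≈ 4.958
z = 18 / 4.958 ≈ 3.630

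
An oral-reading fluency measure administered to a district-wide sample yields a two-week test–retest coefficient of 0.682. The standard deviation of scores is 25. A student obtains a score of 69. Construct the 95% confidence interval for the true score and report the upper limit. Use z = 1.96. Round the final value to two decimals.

The standard error of measurement is 25.0000·√(1 − 0.6820) ≃ 25.0000·0.5639 ≃ 14.0979.
Half-width = 1.96·14.0979 ≃ 27.6318
Upper limit = 69 + 27.6318 ≃ 96.6318

96.63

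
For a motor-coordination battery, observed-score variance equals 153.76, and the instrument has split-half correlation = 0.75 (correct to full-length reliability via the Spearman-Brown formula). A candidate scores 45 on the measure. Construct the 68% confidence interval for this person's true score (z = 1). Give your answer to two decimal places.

[40.31, 49.69]

SD = √153.76 ≃ 12.400
Spearman-Brown: r = 2(0.75) / (1 + 0.75) = 1.500 / 1.750 ≃ 0.857
SEM = 12.400 × √(1 − 0.857) = 12.400 × √0.143 ≃ 12.400 × 0.378 ≃ 4.687
1 × SEM ≃ 4.687
68% CI: 45 ± 4.687 = [40.313, 49.687]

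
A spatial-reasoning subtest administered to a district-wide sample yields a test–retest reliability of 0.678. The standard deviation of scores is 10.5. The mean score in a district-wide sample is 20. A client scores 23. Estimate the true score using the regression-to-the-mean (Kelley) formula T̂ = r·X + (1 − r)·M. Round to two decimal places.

T̂ = r·X + (1 − r)·M = 0.6780*23 + 0.3220*20 = 15.5940 + 6.4400 ≈ 22.0340

22.03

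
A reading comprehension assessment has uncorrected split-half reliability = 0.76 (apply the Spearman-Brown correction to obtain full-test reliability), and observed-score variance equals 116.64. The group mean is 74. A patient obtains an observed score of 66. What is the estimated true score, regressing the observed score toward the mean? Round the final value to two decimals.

67.09

Full-length reliability (Spearman-Brown) = 2(0.76)/(1+0.76) ≈ 0.86364
T̂ = r·X + (1 − r)·M = 0.86364*66 + 0.13636*74 ≈ 57.00000 + 10.09091 ≈ 67.09091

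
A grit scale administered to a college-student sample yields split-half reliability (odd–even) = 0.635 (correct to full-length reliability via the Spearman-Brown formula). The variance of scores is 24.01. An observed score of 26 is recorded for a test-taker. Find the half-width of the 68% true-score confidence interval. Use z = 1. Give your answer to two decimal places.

σ = 24.01^(1/2) = 4.900
Full-length reliability (Spearman-Brown) = 2(0.635)/(1+0.635) ≈ 0.777
SEM = 4.900×√(1 − 0.777) ≈ 2.315
Half-width = 1×2.315 ≈ 2.315

2.32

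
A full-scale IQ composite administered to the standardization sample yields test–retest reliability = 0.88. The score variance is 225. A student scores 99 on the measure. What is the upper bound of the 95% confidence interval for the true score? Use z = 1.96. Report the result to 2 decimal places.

109.18

SD = √225 = 15.000
The standard error of measurement is 15.000×√(1 − 0.880) ≈ 15.000×0.346 ≈ 5.196.
Margin = 1.96 × 5.196 ≈ 10.184
Upper bound: 99 + 10.184 = 109.184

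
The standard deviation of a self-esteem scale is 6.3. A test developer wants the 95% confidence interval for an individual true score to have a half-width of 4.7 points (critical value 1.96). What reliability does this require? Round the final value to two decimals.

Required SEM = 4.7 / 1.96 ≈ 2.39796
r = 1 − (2.39796/6.3)² ≈ 1 − 0.14488 ≈ 0.85512

0.86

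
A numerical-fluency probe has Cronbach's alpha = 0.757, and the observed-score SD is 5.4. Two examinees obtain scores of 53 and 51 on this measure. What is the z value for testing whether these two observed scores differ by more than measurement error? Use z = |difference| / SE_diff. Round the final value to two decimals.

SEM = 5.4000 · √(1 − 0.7570) = 5.4000 · √0.2430 ≈ 5.4000 · 0.4930 ≈ 2.6619
Standard error of the difference = 2.6619·√2 ≈ 3.7645
z = 2 / 3.7645 ≈ 0.5313

0.53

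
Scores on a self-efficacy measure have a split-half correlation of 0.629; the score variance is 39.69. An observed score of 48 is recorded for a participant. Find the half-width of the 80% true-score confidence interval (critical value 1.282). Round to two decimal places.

σ = 39.69^(1/2) = 6.300
r_full = 2·0.629 / (1 + 0.629) ≃ 0.772
SEM = 6.300×√(1 − 0.772) ≃ 3.007
Margin = 1.282 × 3.007 ≃ 3.854

3.85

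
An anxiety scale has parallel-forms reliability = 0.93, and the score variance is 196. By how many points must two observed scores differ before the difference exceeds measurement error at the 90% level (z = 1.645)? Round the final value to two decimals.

8.62

SD = √196 ≈ 14.000
The standard error of measurement is 14.000·√(1 − 0.930) ≈ 14.000·0.265 ≈ 3.704.
SE_diff = √2 · SEM ≈ 5.238
Minimum reliable difference = 1.645 · SE_diff ≈ 1.645 · 5.238 ≈ 8.617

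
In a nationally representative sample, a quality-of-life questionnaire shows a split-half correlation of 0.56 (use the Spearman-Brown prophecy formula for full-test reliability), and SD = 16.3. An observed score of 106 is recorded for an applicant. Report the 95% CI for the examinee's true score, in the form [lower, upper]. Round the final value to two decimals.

Spearman-Brown: r = 2(0.56) / (1 + 0.56) = 1.1200 / 1.5600 ≈ 0.7179
SEM = 16.3000*√(1 − 0.7179) ≈ 8.6567
1.96 * SEM ≈ 16.9671
95% CI: 106 ± 16.9671 = [89.0329, 122.9671]

[89.03, 122.97]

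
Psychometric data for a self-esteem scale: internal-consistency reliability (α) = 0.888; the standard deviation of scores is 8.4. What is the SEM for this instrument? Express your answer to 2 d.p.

The standard error of measurement is 8.40000·√(1 − 0.88800) ≃ 8.40000·0.33466 ≃ 2.81118.

2.81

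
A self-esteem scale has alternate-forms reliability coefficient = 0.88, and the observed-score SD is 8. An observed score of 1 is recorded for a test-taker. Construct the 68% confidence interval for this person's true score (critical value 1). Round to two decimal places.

[-1.77, 3.77]

SEM = 8.000 * √(1 − 0.880) = 8.000 * √0.120 ≈ 8.000 * 0.346 ≈ 2.771
1 * SEM ≈ 2.771
68% CI: 1 ± 2.771 = [-1.771, 3.771]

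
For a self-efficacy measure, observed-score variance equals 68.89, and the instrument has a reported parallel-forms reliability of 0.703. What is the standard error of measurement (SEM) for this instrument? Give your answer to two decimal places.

4.52

SD = √68.89 = 8.3000
SEM = 8.3000 × √(1 − 0.7030) = 8.3000 × √0.2970 ≈ 8.3000 × 0.5450 ≈ 4.5233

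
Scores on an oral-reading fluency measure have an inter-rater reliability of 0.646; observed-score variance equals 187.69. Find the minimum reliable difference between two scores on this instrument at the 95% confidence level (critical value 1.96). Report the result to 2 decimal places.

22.59

σ = 187.69^(1/2) = 13.7000
SEM = 13.7000 × √(1 − 0.6460) = 13.7000 × √0.3540 ≈ 13.7000 × 0.5950 ≈ 8.1512
SE_diff = SEM × √2 ≈ 8.1512 × 1.4142 ≈ 11.5276
Smallest detectable difference = 1.96×11.5276 ≈ 22.5940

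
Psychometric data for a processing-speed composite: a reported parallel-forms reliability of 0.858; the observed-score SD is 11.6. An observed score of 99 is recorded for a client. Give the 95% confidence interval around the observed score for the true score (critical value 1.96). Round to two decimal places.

SEM = 11.60000 * √(1 − 0.85800) = 11.60000 * √0.14200 ≃ 11.60000 * 0.37683 ≃ 4.37121
1.96 * SEM ≃ 8.56758
95% CI: 99 ± 8.56758 = [90.43242, 107.56758]

[90.43, 107.57]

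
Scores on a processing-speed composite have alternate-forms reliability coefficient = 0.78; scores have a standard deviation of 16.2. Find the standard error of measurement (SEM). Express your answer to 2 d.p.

SEM = 16.200 × √(1 − 0.780) = 16.200 × √0.220 ≈ 16.200 × 0.469 ≈ 7.598

7.60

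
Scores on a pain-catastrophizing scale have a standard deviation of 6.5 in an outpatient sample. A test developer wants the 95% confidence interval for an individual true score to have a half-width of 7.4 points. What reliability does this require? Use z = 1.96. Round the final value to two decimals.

SEM needed = half-width / z = 7.4/1.96 ≈ 3.776
r = 1 − (3.776/6.5)² ≈ 1 − 0.337 ≈ 0.663

0.66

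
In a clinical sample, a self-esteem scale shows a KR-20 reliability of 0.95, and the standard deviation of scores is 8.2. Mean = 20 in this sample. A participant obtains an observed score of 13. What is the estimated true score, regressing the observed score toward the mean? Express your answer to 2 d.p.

Estimated true score = 0.9500·13 + (1 − 0.9500)·20 ≈ 13.3500

13.35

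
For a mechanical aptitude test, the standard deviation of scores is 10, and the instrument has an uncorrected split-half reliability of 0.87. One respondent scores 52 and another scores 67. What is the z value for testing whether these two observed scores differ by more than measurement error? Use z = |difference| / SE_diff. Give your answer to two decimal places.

4.02

r_full = 2·0.87 / (1 + 0.87) ≈ 0.9305
SEM = 10.0000*√(1 − 0.9305) ≈ 2.6366
Standard error of the difference = 2.6366·√2 ≈ 3.7288
z = 15 / 3.7288 ≈ 4.0228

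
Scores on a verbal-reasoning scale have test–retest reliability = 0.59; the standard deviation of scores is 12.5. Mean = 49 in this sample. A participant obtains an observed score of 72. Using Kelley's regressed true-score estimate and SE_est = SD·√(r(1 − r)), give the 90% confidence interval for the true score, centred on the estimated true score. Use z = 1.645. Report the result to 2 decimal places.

[52.46, 72.68]

T̂ = 0.590(72) + 0.410(49) ≃ 62.570
SE_est = 12.500·√(0.590·0.410) ≃ 6.148
90% CI: 62.570 ± 10.113 ≃ (52.457, 72.683)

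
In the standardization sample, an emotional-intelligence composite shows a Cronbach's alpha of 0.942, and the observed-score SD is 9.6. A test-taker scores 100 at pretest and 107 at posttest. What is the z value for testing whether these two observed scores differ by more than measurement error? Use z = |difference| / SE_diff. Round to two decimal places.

2.14

The standard error of measurement is 9.6000*√(1 − 0.9420) ≃ 9.6000*0.2408 ≃ 2.3120.
SE_diff = √2 * SEM ≃ 3.2696
z = |100 − 107| / 3.2696 = 7 / 3.2696 ≃ 2.1409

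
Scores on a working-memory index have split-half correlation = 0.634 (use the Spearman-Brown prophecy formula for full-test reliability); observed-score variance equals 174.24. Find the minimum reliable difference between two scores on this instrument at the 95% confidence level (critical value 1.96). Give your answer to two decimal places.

17.32

SD = √174.24 ≈ 13.200
r_full = 2·0.634 / (1 + 0.634) ≈ 0.776
SEM = 13.200×√(1 − 0.776) ≈ 6.247
SE_diff = SEM × √2 ≈ 6.247 × 1.414 ≈ 8.835
Minimum reliable difference = 1.96 × SE_diff ≈ 1.96 × 8.835 ≈ 17.316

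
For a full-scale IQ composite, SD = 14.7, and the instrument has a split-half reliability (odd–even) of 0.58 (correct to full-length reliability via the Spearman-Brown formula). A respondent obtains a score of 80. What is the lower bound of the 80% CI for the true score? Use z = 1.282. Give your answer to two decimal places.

70.28

Spearman-Brown: r = 2(0.58) / (1 + 0.58) = 1.16000 / 1.58000 ≈ 0.73418
SEM = 14.70000 · √(1 − 0.73418) = 14.70000 · √0.26582 ≈ 14.70000 · 0.51558 ≈ 7.57903
Margin = 1.282 · 7.57903 ≈ 9.71631
Lower limit = 80 − 9.71631 ≈ 70.28369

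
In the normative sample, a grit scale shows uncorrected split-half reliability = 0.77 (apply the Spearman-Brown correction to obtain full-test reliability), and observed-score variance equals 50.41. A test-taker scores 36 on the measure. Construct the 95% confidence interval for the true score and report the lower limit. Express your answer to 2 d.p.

SD = √50.41 ≃ 7.1000
Spearman-Brown: r = 2(0.77) / (1 + 0.77) = 1.5400 / 1.7700 ≃ 0.8701
SEM = 7.1000 × √(1 − 0.8701) = 7.1000 × √0.1299 ≃ 7.1000 × 0.3605 ≃ 2.5594
1.96 × SEM ≃ 5.0164
Lower bound: 36 − 5.0164 = 30.9836

30.98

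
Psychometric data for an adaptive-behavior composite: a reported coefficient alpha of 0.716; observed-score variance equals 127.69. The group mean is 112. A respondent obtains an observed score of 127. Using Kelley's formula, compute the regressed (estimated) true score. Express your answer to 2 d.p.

122.74

T̂ = 0.7160(127) + 0.2840(112) ≈ 122.7400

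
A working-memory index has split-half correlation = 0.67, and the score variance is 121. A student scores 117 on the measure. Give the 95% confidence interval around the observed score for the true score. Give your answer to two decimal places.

[107.42, 126.58]

σ = 121^(1/2) = 11.0000
Spearman-Brown: r = 2(0.67) / (1 + 0.67) = 1.3400 / 1.6700 ≈ 0.8024
SEM = 11.0000 * √(1 − 0.8024) = 11.0000 * √0.1976 ≈ 11.0000 * 0.4445 ≈ 4.8898
Margin = 1.96 * 4.8898 ≈ 9.5840
95% CI: 117 ± 9.5840 = [107.4160, 126.5840]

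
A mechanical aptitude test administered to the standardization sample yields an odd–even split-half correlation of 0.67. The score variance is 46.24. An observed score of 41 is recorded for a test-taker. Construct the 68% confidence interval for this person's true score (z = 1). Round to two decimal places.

[37.98, 44.02]

σ = 46.24^(1/2) = 6.800
Spearman-Brown: r = 2(0.67) / (1 + 0.67) = 1.340 / 1.670 ≈ 0.802
SEM = 6.800·√(1 − 0.802) ≈ 3.023
Half-width = 1·3.023 ≈ 3.023
CI = 41 ± 3.023 → [37.977, 44.023]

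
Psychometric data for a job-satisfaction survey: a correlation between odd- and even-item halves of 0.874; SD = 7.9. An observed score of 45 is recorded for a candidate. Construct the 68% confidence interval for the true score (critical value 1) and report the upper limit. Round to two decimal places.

47.05

Spearman-Brown: r = 2(0.874) / (1 + 0.874) = 1.7480 / 1.8740 ≃ 0.9328
SEM = 7.9000*√(1 − 0.9328) ≃ 2.0485
Half-width = 1*2.0485 ≃ 2.0485
Upper limit = 45 + 2.0485 ≃ 47.0485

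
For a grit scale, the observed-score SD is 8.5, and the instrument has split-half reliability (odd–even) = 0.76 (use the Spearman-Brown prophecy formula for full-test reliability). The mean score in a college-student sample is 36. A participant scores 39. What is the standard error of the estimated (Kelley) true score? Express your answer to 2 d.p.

2.92

Spearman-Brown: r = 2(0.76) / (1 + 0.76) = 1.5200 / 1.7600 ≈ 0.8636
SE_est = 8.5000*√(0.8636*0.1364) ≈ 2.9170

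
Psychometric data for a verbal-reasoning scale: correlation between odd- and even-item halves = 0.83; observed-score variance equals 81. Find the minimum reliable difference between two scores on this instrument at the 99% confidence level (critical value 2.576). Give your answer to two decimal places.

SD = √81 ≈ 9.000
Spearman-Brown: r = 2(0.83) / (1 + 0.83) = 1.660 / 1.830 ≈ 0.907
SEM = 9.000 · √(1 − 0.907) = 9.000 · √0.093 ≈ 9.000 · 0.305 ≈ 2.743
SE_diff = √2 · SEM ≈ 3.879
Smallest detectable difference = 2.576·3.879 ≈ 9.993

9.99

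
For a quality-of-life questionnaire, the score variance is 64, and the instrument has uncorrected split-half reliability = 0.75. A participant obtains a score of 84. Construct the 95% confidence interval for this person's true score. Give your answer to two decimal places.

[78.07, 89.93]

SD = √64 ≃ 8.000
Full-length reliability (Spearman-Brown) = 2(0.75)/(1+0.75) ≃ 0.857
SEM = 8.000 × √(1 − 0.857) = 8.000 × √0.143 ≃ 8.000 × 0.378 ≃ 3.024
1.96 × SEM ≃ 5.926
95% CI: 84 ± 5.926 = [78.074, 89.926]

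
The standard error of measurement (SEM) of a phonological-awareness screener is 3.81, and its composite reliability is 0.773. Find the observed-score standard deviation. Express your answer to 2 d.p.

SD = 3.81 / √(1 − 0.773) ≃ 7.9967

8.00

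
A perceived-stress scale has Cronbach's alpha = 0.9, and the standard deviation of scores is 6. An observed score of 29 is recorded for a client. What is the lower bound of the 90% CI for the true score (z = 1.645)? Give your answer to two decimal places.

25.88

SEM = 6.00000×√(1 − 0.90000) ≃ 1.89737
Margin = 1.645 × 1.89737 ≃ 3.12117
Lower limit = 29 − 3.12117 ≃ 25.87883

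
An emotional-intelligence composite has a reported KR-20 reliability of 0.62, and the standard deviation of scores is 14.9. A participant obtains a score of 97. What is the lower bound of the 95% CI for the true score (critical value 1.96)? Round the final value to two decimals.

79.00

SEM = 14.900·√(1 − 0.620) ≈ 9.185
Half-width = 1.96·9.185 ≈ 18.003
Lower limit = 97 − 18.003 ≈ 78.997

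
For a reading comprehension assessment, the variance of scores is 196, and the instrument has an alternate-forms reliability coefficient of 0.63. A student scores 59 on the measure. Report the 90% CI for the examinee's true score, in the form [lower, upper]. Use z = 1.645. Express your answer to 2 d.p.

[44.99, 73.01]

σ = 196^(1/2) = 14.00000
SEM = 14.00000 · √(1 − 0.63000) = 14.00000 · √0.37000 ≈ 14.00000 · 0.60828 ≈ 8.51587
1.645 · SEM ≈ 14.00860
Interval: (44.99140, 73.00860)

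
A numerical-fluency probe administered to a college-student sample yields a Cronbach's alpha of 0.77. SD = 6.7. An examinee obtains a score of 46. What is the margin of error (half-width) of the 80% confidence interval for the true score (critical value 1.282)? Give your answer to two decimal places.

SEM = 6.700·√(1 − 0.770) ≈ 3.213
1.282 · SEM ≈ 4.119

4.12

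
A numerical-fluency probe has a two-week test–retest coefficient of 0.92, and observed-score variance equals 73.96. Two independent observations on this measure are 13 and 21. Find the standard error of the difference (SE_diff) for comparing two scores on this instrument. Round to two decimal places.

σ = 73.96^(1/2) = 8.600
SEM = 8.600·√(1 − 0.920) ≈ 2.432
SE_diff = SEM · √2 ≈ 2.432 · 1.414 ≈ 3.440

3.44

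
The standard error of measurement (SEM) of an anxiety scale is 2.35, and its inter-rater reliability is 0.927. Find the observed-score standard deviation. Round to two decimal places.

SD = 2.35 / √(1 − 0.927) ≈ 8.6977

8.70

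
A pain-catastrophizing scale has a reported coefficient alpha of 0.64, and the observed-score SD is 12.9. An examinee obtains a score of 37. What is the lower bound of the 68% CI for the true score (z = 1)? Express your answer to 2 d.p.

29.26

SEM = 12.9000 * √(1 − 0.6400) = 12.9000 * √0.3600 ≈ 12.9000 * 0.6000 ≈ 7.7400
1 * SEM ≈ 7.7400
Lower bound: 37 − 7.7400 = 29.2600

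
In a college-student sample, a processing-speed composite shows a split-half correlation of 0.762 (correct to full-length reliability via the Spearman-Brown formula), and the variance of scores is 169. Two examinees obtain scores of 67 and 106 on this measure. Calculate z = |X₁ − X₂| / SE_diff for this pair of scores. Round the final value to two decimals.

SD = √169 = 13.000
r_full = 2·0.762 / (1 + 0.762) ≈ 0.865
SEM = 13.000·√(1 − 0.865) ≈ 4.778
SE_diff = SEM · √2 ≈ 4.778 · 1.414 ≈ 6.757
z = 39 / 6.757 ≈ 5.772

5.77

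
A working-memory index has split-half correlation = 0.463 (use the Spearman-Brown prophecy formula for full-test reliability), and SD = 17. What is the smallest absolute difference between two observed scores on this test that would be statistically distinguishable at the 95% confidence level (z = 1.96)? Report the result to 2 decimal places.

28.55

r_full = 2·0.463 / (1 + 0.463) ≈ 0.63295
SEM = 17.00000 × √(1 − 0.63295) = 17.00000 × √0.36705 ≈ 17.00000 × 0.60585 ≈ 10.29945
SE_diff = SEM × √2 ≈ 10.29945 × 1.41421 ≈ 14.56562
Minimum reliable difference = 1.96 × SE_diff ≈ 1.96 × 14.56562 ≈ 28.54861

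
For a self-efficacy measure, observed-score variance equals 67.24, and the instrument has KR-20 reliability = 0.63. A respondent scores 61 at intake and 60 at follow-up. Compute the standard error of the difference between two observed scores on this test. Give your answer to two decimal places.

σ = 67.24^(1/2) = 8.20000
SEM = 8.20000 * √(1 − 0.63000) = 8.20000 * √0.37000 ≈ 8.20000 * 0.60828 ≈ 4.98787
SE_diff = SEM * √2 ≈ 4.98787 * 1.41421 ≈ 7.05391

7.05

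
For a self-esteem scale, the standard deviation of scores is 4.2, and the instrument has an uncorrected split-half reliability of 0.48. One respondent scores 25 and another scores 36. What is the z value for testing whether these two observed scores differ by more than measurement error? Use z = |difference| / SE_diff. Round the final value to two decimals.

Spearman-Brown: r = 2(0.48) / (1 + 0.48) = 0.9600 / 1.4800 ≃ 0.6486
SEM = 4.2000 · √(1 − 0.6486) = 4.2000 · √0.3514 ≃ 4.2000 · 0.5927 ≃ 2.4895
SE_diff = SEM · √2 ≃ 2.4895 · 1.4142 ≃ 3.5207
z = 11 / 3.5207 ≃ 3.1243

3.12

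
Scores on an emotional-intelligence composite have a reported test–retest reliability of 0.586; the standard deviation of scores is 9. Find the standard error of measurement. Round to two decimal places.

5.79

The standard error of measurement is 9.0000·√(1 − 0.5860) ≈ 9.0000·0.6434 ≈ 5.7909.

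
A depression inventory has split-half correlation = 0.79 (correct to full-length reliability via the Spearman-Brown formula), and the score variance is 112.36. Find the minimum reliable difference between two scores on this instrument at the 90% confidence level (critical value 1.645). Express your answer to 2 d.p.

8.45

SD = √112.36 ≈ 10.60000
Spearman-Brown: r = 2(0.79) / (1 + 0.79) = 1.58000 / 1.79000 ≈ 0.88268
The standard error of measurement is 10.60000*√(1 − 0.88268) ≈ 10.60000*0.34252 ≈ 3.63069.
Standard error of the difference = 3.63069·√2 ≈ 5.13457
Minimum reliable difference = 1.645 * SE_diff ≈ 1.645 * 5.13457 ≈ 8.44637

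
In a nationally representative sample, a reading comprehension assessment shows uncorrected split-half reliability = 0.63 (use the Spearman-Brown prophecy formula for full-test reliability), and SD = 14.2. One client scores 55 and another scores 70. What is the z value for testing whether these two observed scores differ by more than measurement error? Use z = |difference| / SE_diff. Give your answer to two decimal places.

Spearman-Brown: r = 2(0.63) / (1 + 0.63) = 1.2600 / 1.6300 ≈ 0.7730
SEM = 14.2000·√(1 − 0.7730) ≈ 6.7654
SE_diff = √2 · SEM ≈ 9.5678
z = 15 / 9.5678 ≈ 1.5678

1.57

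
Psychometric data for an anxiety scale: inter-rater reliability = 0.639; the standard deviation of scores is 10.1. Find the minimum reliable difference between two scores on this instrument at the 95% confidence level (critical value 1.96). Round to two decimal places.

SEM = 10.100 · √(1 − 0.639) = 10.100 · √0.361 ≃ 10.100 · 0.601 ≃ 6.068
Standard error of the difference = 6.068·√2 ≃ 8.582
Smallest detectable difference = 1.96·8.582 ≃ 16.821

16.82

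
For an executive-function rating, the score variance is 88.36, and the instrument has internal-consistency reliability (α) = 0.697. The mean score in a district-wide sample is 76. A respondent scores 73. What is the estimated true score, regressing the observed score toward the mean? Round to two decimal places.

73.91

T̂ = r·X + (1 − r)·M = 0.697×73 + 0.303×76 = 50.881 + 23.028 ≈ 73.909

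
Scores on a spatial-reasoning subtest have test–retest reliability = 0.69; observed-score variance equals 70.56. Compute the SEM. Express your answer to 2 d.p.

σ = 70.56^(1/2) = 8.4000
The standard error of measurement is 8.4000*√(1 − 0.6900) ≈ 8.4000*0.5568 ≈ 4.6769.

4.68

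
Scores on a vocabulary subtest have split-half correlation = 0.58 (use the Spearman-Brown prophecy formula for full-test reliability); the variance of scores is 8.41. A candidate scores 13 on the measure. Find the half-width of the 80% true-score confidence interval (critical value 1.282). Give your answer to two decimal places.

σ = 8.41^(1/2) = 2.900
Spearman-Brown: r = 2(0.58) / (1 + 0.58) = 1.160 / 1.580 ≈ 0.734
The standard error of measurement is 2.900×√(1 − 0.734) ≈ 2.900×0.516 ≈ 1.495.
Margin = 1.282 × 1.495 ≈ 1.917

1.92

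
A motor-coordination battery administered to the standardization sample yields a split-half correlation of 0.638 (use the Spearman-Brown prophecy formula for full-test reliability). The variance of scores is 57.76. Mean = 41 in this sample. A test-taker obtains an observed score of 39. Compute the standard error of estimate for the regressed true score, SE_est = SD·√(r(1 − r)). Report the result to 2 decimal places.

SD = √57.76 = 7.6000
Full-length reliability (Spearman-Brown) = 2(0.638)/(1+0.638) ≈ 0.7790
SE_est = 7.6000·√(0.7790·0.2210) ≈ 3.1534

3.15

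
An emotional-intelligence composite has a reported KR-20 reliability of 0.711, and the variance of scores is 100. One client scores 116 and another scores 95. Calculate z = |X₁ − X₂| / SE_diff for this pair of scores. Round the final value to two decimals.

σ = 100^(1/2) = 10.0000
SEM = 10.0000 · √(1 − 0.7110) = 10.0000 · √0.2890 ≈ 10.0000 · 0.5376 ≈ 5.3759
SE_diff = √2 · SEM ≈ 7.6026
z = 21 / 7.6026 ≈ 2.7622

2.76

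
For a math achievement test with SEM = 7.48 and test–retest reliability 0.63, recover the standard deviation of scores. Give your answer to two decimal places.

12.30

SD = SEM / √(1 − r) = 7.48 / √0.37000 ≃ 7.48 / 0.60828 ≃ 12.29704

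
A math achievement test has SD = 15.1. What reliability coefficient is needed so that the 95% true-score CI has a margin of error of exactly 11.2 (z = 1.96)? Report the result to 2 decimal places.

Required SEM = 11.2 / 1.96 ≈ 5.71429
r = 1 − (5.71429/15.1)² ≈ 1 − 0.14321 ≈ 0.85679

0.86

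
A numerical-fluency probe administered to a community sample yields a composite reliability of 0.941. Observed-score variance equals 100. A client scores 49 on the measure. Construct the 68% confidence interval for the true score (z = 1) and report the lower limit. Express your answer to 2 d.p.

σ = 100^(1/2) = 10.000
SEM = 10.000 * √(1 − 0.941) = 10.000 * √0.059 ≃ 10.000 * 0.243 ≃ 2.429
1 * SEM ≃ 2.429
Lower limit = 49 − 2.429 ≃ 46.571

46.57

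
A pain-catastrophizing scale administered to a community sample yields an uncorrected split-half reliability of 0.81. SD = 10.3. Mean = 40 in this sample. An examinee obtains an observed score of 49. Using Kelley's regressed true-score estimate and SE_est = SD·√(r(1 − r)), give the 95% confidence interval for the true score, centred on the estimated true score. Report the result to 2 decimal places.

[41.87, 54.24]

Spearman-Brown: r = 2(0.81) / (1 + 0.81) = 1.6200 / 1.8100 ≃ 0.8950
T̂ = r·X + (1 − r)·M = 0.8950×49 + 0.1050×40 ≃ 43.8564 + 4.1989 ≃ 48.0552
SE_est = 10.3000×√(0.8950×0.1050) ≃ 3.1571
95% CI: 48.0552 ± 6.1880 ≃ (41.8673, 54.2432)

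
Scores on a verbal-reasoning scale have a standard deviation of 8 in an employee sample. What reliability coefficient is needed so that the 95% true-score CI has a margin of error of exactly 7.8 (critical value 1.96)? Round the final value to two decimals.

Required SEM = 7.8 / 1.96 ≈ 3.9796
r = 1 − (SEM / SD)² = 1 − (3.9796 / 8)² ≈ 1 − 0.2475 ≈ 0.7525

0.75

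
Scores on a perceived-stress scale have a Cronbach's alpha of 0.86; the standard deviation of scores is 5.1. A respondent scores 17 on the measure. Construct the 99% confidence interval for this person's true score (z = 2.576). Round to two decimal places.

SEM = 5.10000 · √(1 − 0.86000) = 5.10000 · √0.14000 ≈ 5.10000 · 0.37417 ≈ 1.90825
Margin = 2.576 · 1.90825 ≈ 4.91564
CI = 17 ± 4.91564 → [12.08436, 21.91564]

[12.08, 21.92]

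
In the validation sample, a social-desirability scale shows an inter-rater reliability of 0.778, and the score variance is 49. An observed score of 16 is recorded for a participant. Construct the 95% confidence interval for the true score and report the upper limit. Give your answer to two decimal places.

SD = √49 = 7.000
The standard error of measurement is 7.000×√(1 − 0.778) ≈ 7.000×0.471 ≈ 3.298.
1.96 × SEM ≈ 6.464
Upper bound: 16 + 6.464 = 22.464

22.46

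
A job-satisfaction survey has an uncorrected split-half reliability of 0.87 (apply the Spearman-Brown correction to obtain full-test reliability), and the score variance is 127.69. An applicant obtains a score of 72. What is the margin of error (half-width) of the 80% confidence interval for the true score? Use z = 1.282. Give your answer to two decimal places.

SD = √127.69 ≈ 11.300
Full-length reliability (Spearman-Brown) = 2(0.87)/(1+0.87) ≈ 0.930
The standard error of measurement is 11.300·√(1 − 0.930) ≈ 11.300·0.264 ≈ 2.979.
1.282 · SEM ≈ 3.820

3.82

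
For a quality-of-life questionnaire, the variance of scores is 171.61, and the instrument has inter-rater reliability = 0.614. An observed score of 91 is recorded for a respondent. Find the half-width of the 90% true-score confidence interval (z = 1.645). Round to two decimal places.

13.39

σ = 171.61^(1/2) = 13.1000
SEM = 13.1000 · √(1 − 0.6140) = 13.1000 · √0.3860 ≈ 13.1000 · 0.6213 ≈ 8.1389
1.645 · SEM ≈ 13.3885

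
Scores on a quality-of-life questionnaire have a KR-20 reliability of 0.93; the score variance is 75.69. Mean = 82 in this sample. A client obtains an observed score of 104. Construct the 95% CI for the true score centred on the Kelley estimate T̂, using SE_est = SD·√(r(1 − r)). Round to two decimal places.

[98.11, 106.81]

σ = 75.69^(1/2) = 8.70000
Estimated true score = 0.93000·104 + (1 − 0.93000)·82 ≈ 102.46000
SE_est = SD · √(r(1 − r)) = 8.70000 · √0.06510 ≈ 8.70000 · 0.25515 ≈ 2.21978
95% CI: 102.46000 ± 4.35077 ≈ (98.10923, 106.81077)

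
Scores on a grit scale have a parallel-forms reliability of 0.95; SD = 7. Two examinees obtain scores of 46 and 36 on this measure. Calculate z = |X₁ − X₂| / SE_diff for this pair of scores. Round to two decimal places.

SEM = 7.000 * √(1 − 0.950) = 7.000 * √0.050 ≃ 7.000 * 0.224 ≃ 1.565
SE_diff = SEM * √2 ≃ 1.565 * 1.414 ≃ 2.214
z = 10 / 2.214 ≃ 4.518

4.52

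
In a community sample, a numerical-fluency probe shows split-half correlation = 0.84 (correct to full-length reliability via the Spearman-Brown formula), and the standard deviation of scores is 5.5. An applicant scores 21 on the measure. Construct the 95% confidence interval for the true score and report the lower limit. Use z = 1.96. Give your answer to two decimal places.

Full-length reliability (Spearman-Brown) = 2(0.84)/(1+0.84) ≈ 0.913
The standard error of measurement is 5.500·√(1 − 0.913) ≈ 5.500·0.295 ≈ 1.622.
Half-width = 1.96·1.622 ≈ 3.179
Lower bound: 21 − 3.179 = 17.821

17.82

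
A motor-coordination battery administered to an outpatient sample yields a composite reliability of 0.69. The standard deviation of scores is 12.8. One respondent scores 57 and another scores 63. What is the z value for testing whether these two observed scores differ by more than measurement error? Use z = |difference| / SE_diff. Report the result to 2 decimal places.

SEM = 12.80000×√(1 − 0.69000) ≈ 7.12674
Standard error of the difference = 7.12674·√2 ≈ 10.07873
z = 6 / 10.07873 ≈ 0.59531

0.60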